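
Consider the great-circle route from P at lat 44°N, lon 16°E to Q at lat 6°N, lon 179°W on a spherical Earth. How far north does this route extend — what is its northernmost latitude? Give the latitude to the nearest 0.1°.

≈ 76.4°N

The great circle lies in the plane with unit normal n̂ = (p₁ × p₂)/|p₁ × p₂|.
Here n̂_z ≈ +0.236; the vertex latitude is φ_max = arccos|n̂_z| ≈ 76.4°.
Check via Clairaut: cos φ_max = |cos φ₁| · sin C = cos(44.0°)·sin(19.1°) ≈ 0.236, again giving ≈ 76.4°.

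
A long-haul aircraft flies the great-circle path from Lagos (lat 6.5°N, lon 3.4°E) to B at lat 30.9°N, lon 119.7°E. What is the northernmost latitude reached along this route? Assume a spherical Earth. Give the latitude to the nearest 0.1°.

The great circle lies in the plane with unit normal n̂ = (p₁ × p₂)/|p₁ × p₂|.
Here n̂_z ≈ +0.807; the vertex latitude is φ_max = arccos|n̂_z| ≈ 36.2°.
Check via Clairaut: cos φ_max = |cos φ₁| · sin C = cos(6.5°)·sin(54.3°) ≈ 0.807, again giving ≈ 36.2°.

≈ 36.2°N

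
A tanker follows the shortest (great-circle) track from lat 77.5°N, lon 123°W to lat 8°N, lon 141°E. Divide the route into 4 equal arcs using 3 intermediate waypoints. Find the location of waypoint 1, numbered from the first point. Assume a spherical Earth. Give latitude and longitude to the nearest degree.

≈ lat 67°N, lon 171°E

Convert each endpoint to a unit vector on the sphere (x = cos φ cos λ, y = cos φ sin λ, z = sin φ).
The central angle between the endpoints is δ = arccos(p₁·p₂) ≈ 1.457 rad (83.5°).
Interpolate at f = 1/4 with slerp weights a = sin((1−f)δ)/sin δ ≈ 0.894, b = sin(fδ)/sin δ ≈ 0.359.
p = a·p₁ + b·p₂ ≈ (-0.381, 0.061, 0.922); φ = arcsin(p_z) ≈ 67.28°, λ = atan2(p_y, p_x) ≈ 170.88°.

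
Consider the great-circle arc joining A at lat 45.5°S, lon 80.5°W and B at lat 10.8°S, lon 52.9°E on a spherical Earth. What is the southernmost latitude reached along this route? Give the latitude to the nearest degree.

≈ 58°S

The great circle lies in the plane with unit normal n̂ = (p₁ × p₂)/|p₁ × p₂|.
Here n̂_z ≈ +0.532; the vertex latitude is φ_max = arccos|n̂_z| ≈ 57.9°.
Check via Clairaut: cos φ_max = |cos φ₁| · sin C = cos(45.5°)·sin(130.6°) ≈ 0.532, again giving ≈ 57.9°.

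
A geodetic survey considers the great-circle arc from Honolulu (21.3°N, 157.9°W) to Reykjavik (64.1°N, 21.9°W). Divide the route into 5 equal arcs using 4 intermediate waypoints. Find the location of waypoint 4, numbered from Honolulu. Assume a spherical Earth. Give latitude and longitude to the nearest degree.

From cos δ = sin φ₁ sin φ₂ + cos φ₁ cos φ₂ cos Δλ, the central angle is δ ≈ 1.537 rad (88.1°).
Interpolate at f = 4/5 with slerp weights a = sin((1−f)δ)/sin δ ≈ 0.303, b = sin(fδ)/sin δ ≈ 0.943.
p = a·p₁ + b·p₂ ≈ (0.121, -0.260, 0.958); φ = arcsin(p_z) ≈ 73.36°, λ = atan2(p_y, p_x) ≈ -65.06°.

≈ (73°N, 65°W)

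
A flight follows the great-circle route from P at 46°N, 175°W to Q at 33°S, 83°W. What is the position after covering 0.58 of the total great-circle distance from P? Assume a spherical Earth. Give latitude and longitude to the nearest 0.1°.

The haversine formula gives a central angle δ ≈ 1.996 rad (114.3°) between the endpoints.
Interpolate at f = 0.58 with slerp weights a = sin((1−f)δ)/sin δ ≈ 0.816, b = sin(fδ)/sin δ ≈ 1.005.
p = a·p₁ + b·p₂ ≈ (-0.462, -0.886, 0.040); φ = arcsin(p_z) ≈ 2.26°, λ = atan2(p_y, p_x) ≈ -117.53°.

≈ 2.3°N, 117.5°W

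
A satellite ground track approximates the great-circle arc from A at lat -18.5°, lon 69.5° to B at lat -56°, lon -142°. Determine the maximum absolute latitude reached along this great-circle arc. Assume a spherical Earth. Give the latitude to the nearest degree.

The great circle lies in the plane with unit normal n̂ = (p₁ × p₂)/|p₁ × p₂|.
Here n̂_z ≈ +0.282; the vertex latitude is φ_max = arccos|n̂_z| ≈ 73.6°.
Check via Clairaut: cos φ_max = |cos φ₁| · sin C = cos(18.5°)·sin(162.7°) ≈ 0.282, again giving ≈ 73.6°.

≈ -74°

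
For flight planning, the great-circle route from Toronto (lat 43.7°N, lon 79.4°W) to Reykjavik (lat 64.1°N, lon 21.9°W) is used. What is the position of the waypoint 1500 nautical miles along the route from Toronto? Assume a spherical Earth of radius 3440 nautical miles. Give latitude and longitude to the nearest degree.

≈ lat 60°N, lon 48°W

Convert each endpoint to a unit vector on the sphere (x = cos φ cos λ, y = cos φ sin λ, z = sin φ).
The central angle between the endpoints is δ = arccos(p₁·p₂) ≈ 0.658 rad (37.7°). The total great-circle distance is δ·R ≈ 0.658 × 3440 ≈ 2264 nmi, so the target fraction is f = 1500/2264 ≈ 0.663.
Interpolate at f ≈ 0.663 with slerp weights a = sin((1−f)δ)/sin δ ≈ 0.360, b = sin(fδ)/sin δ ≈ 0.691.
p = a·p₁ + b·p₂ ≈ (0.328, -0.368, 0.870); φ = arcsin(p_z) ≈ 60.46°, λ = atan2(p_y, p_x) ≈ -48.34°.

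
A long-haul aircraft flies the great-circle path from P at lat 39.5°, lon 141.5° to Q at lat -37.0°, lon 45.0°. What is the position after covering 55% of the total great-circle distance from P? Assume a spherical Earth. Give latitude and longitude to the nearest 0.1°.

Convert each endpoint to a unit vector on the sphere (x = cos φ cos λ, y = cos φ sin λ, z = sin φ).
The central angle between the endpoints is δ = arccos(p₁·p₂) ≈ 2.040 rad (116.9°).
Interpolate at f = 0.55 with slerp weights a = sin((1−f)δ)/sin δ ≈ 0.891, b = sin(fδ)/sin δ ≈ 1.010.
p = a·p₁ + b·p₂ ≈ (0.033, 0.999, -0.041); φ = arcsin(p_z) ≈ -2.37°, λ = atan2(p_y, p_x) ≈ 88.13°.

≈ lat -2.4°, lon 88.1°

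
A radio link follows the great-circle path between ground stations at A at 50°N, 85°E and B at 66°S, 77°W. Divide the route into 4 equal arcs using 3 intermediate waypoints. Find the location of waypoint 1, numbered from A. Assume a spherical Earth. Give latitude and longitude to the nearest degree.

Convert each endpoint to a unit vector on the sphere (x = cos φ cos λ, y = cos φ sin λ, z = sin φ).
The central angle between the endpoints is δ = arccos(p₁·p₂) ≈ 2.819 rad (161.5°).
Interpolate at f = 1/4 with slerp weights a = sin((1−f)δ)/sin δ ≈ 2.701, b = sin(fδ)/sin δ ≈ 2.045.
p = a·p₁ + b·p₂ ≈ (0.338, 0.919, 0.201); φ = arcsin(p_z) ≈ 11.61°, λ = atan2(p_y, p_x) ≈ 69.79°.

≈ 12°N, 70°E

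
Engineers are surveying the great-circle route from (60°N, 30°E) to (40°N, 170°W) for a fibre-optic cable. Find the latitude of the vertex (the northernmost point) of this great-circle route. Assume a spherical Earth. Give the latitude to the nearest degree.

≈ 82°N

The great circle lies in the plane with unit normal n̂ = (p₁ × p₂)/|p₁ × p₂|.
Here n̂_z ≈ +0.134; the vertex latitude is φ_max = arccos|n̂_z| ≈ 82.3°.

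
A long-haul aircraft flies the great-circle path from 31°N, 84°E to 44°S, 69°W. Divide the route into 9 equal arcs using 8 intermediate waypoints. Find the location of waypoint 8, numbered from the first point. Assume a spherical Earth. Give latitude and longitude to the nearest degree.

≈ 48°S, 45°W

Convert each endpoint to a unit vector on the sphere (x = cos φ cos λ, y = cos φ sin λ, z = sin φ).
The central angle between the endpoints is δ = arccos(p₁·p₂) ≈ 2.707 rad (155.1°).
Interpolate at f = 8/9 with slerp weights a = sin((1−f)δ)/sin δ ≈ 0.704, b = sin(fδ)/sin δ ≈ 1.594.
p = a·p₁ + b·p₂ ≈ (0.474, -0.470, -0.745); φ = arcsin(p_z) ≈ -48.12°, λ = atan2(p_y, p_x) ≈ -44.77°.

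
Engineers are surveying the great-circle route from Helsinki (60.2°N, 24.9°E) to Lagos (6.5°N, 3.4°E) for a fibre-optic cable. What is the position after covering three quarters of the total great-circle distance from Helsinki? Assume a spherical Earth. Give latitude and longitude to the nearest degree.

Convert each endpoint to a unit vector on the sphere (x = cos φ cos λ, y = cos φ sin λ, z = sin φ).
The central angle between the endpoints is δ = arccos(p₁·p₂) ≈ 0.979 rad (56.1°).
Interpolate at f = 3/4 with slerp weights a = sin((1−f)δ)/sin δ ≈ 0.292, b = sin(fδ)/sin δ ≈ 0.807.
p = a·p₁ + b·p₂ ≈ (0.932, 0.109, 0.345); φ = arcsin(p_z) ≈ 20.17°, λ = atan2(p_y, p_x) ≈ 6.65°.

≈ 20°N, 7°E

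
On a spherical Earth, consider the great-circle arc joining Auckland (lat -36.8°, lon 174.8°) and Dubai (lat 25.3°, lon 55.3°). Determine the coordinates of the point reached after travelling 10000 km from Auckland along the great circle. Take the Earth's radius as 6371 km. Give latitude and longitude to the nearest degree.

≈ lat 4°, lon 88°

Write both endpoints as unit vectors p₁, p₂ with components (cos φ cos λ, cos φ sin λ, sin φ).
The central angle between the endpoints is δ = arccos(p₁·p₂) ≈ 2.230 rad (127.8°). The total great-circle distance is δ·R ≈ 2.230 × 6371 ≈ 14207 km, so the target fraction is f = 10000/14207 ≈ 0.704.
Interpolate at f ≈ 0.704 with slerp weights a = sin((1−f)δ)/sin δ ≈ 0.776, b = sin(fδ)/sin δ ≈ 1.265.
p = a·p₁ + b·p₂ ≈ (0.032, 0.997, 0.076); φ = arcsin(p_z) ≈ 4.35°, λ = atan2(p_y, p_x) ≈ 88.14°.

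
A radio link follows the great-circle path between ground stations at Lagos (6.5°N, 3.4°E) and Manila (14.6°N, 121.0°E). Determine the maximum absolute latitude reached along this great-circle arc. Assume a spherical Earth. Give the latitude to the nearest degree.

The great circle lies in the plane with unit normal n̂ = (p₁ × p₂)/|p₁ × p₂|.
Here n̂_z ≈ +0.937; the vertex latitude is φ_max = arccos|n̂_z| ≈ 20.4°.

≈ 20°N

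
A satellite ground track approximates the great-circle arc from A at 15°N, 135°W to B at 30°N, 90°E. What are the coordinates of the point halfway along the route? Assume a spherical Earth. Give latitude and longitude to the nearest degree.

≈ 47°N, 165°E

From cos δ = sin φ₁ sin φ₂ + cos φ₁ cos φ₂ cos Δλ, the central angle is δ ≈ 2.051 rad (117.5°).
Interpolate at f = 1/2 with slerp weights a = sin((1−f)δ)/sin δ ≈ 0.964, b = sin(fδ)/sin δ ≈ 0.964.
p = a·p₁ + b·p₂ ≈ (-0.659, 0.176, 0.732); φ = arcsin(p_z) ≈ 47.02°, λ = atan2(p_y, p_x) ≈ 165.00°.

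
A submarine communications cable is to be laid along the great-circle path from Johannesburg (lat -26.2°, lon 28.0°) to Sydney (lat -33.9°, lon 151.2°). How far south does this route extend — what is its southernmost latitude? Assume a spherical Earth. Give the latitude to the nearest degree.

The great circle lies in the plane with unit normal n̂ = (p₁ × p₂)/|p₁ × p₂|.
Here n̂_z ≈ +0.631; the vertex latitude is φ_max = arccos|n̂_z| ≈ 50.8°.
Check via Clairaut: cos φ_max = |cos φ₁| · sin C = cos(26.2°)·sin(135.3°) ≈ 0.631, again giving ≈ 50.8°.

≈ -51°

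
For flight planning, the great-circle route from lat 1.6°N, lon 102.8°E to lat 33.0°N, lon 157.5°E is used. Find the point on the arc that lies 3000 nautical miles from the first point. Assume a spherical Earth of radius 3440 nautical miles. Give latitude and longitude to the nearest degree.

Write both endpoints as unit vectors p₁, p₂ with components (cos φ cos λ, cos φ sin λ, sin φ).
The central angle between the endpoints is δ = arccos(p₁·p₂) ≈ 1.048 rad (60.0°). The total great-circle distance is δ·R ≈ 1.048 × 3440 ≈ 3604 nmi, so the target fraction is f = 3000/3604 ≈ 0.832.
Interpolate at f ≈ 0.832 with slerp weights a = sin((1−f)δ)/sin δ ≈ 0.202, b = sin(fδ)/sin δ ≈ 0.884.
p = a·p₁ + b·p₂ ≈ (-0.730, 0.480, 0.487); φ = arcsin(p_z) ≈ 29.15°, λ = atan2(p_y, p_x) ≈ 146.65°.

≈ lat 29°N, lon 147°E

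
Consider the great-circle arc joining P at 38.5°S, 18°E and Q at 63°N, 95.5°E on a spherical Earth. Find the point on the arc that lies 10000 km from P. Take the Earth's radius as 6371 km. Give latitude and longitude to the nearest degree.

≈ 42°N, 61°E

From cos δ = sin φ₁ sin φ₂ + cos φ₁ cos φ₂ cos Δλ, the central angle is δ ≈ 2.069 rad (118.5°). The total great-circle distance is δ·R ≈ 2.069 × 6371 ≈ 13181 km, so the target fraction is f = 10000/13181 ≈ 0.759.
Interpolate at f ≈ 0.759 with slerp weights a = sin((1−f)δ)/sin δ ≈ 0.545, b = sin(fδ)/sin δ ≈ 1.138.
p = a·p₁ + b·p₂ ≈ (0.356, 0.646, 0.675); φ = arcsin(p_z) ≈ 42.45°, λ = atan2(p_y, p_x) ≈ 61.14°.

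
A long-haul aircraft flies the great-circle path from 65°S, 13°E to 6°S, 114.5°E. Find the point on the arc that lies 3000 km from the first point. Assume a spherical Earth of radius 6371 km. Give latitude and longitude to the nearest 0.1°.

Write both endpoints as unit vectors p₁, p₂ with components (cos φ cos λ, cos φ sin λ, sin φ).
The central angle between the endpoints is δ = arccos(p₁·p₂) ≈ 1.560 rad (89.4°). The total great-circle distance is δ·R ≈ 1.560 × 6371 ≈ 9938 km, so the target fraction is f = 3000/9938 ≈ 0.302.
Interpolate at f ≈ 0.302 with slerp weights a = sin((1−f)δ)/sin δ ≈ 0.886, b = sin(fδ)/sin δ ≈ 0.454.
p = a·p₁ + b·p₂ ≈ (0.178, 0.495, -0.851); φ = arcsin(p_z) ≈ -58.28°, λ = atan2(p_y, p_x) ≈ 70.24°.

≈ 58.3°S, 70.2°E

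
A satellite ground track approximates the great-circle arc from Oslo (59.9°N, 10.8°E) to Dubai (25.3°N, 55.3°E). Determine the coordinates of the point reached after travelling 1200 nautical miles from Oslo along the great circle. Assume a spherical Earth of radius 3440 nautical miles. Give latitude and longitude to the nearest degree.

Write both endpoints as unit vectors p₁, p₂ with components (cos φ cos λ, cos φ sin λ, sin φ).
The central angle between the endpoints is δ = arccos(p₁·p₂) ≈ 0.805 rad (46.1°). The total great-circle distance is δ·R ≈ 0.805 × 3440 ≈ 2769 nmi, so the target fraction is f = 1200/2769 ≈ 0.433.
Interpolate at f ≈ 0.433 with slerp weights a = sin((1−f)δ)/sin δ ≈ 0.611, b = sin(fδ)/sin δ ≈ 0.474.
p = a·p₁ + b·p₂ ≈ (0.545, 0.410, 0.731); φ = arcsin(p_z) ≈ 47.00°, λ = atan2(p_y, p_x) ≈ 36.94°.

≈ 47°N, 37°E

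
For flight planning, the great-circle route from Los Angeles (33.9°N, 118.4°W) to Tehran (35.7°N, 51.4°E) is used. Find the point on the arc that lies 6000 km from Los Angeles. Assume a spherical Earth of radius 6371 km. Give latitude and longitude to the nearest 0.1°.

Write both endpoints as unit vectors p₁, p₂ with components (cos φ cos λ, cos φ sin λ, sin φ).
The central angle between the endpoints is δ = arccos(p₁·p₂) ≈ 1.916 rad (109.8°). The total great-circle distance is δ·R ≈ 1.916 × 6371 ≈ 12204 km, so the target fraction is f = 6000/12204 ≈ 0.492.
Interpolate at f ≈ 0.492 with slerp weights a = sin((1−f)δ)/sin δ ≈ 0.879, b = sin(fδ)/sin δ ≈ 0.859.
p = a·p₁ + b·p₂ ≈ (0.088, -0.096, 0.991); φ = arcsin(p_z) ≈ 82.49°, λ = atan2(p_y, p_x) ≈ -47.44°.

≈ 82.5°N, 47.4°W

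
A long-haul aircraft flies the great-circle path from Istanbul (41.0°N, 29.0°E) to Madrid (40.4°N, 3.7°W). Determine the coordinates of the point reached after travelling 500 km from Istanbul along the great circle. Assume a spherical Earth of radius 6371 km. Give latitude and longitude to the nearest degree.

From cos δ = sin φ₁ sin φ₂ + cos φ₁ cos φ₂ cos Δλ, the central angle is δ ≈ 0.430 rad (24.7°). The total great-circle distance is δ·R ≈ 0.430 × 6371 ≈ 2741 km, so the target fraction is f = 500/2741 ≈ 0.182.
Interpolate at f ≈ 0.182 with slerp weights a = sin((1−f)δ)/sin δ ≈ 0.826, b = sin(fδ)/sin δ ≈ 0.188.
p = a·p₁ + b·p₂ ≈ (0.688, 0.293, 0.664); φ = arcsin(p_z) ≈ 41.59°, λ = atan2(p_y, p_x) ≈ 23.07°.

≈ 42°N, 23°E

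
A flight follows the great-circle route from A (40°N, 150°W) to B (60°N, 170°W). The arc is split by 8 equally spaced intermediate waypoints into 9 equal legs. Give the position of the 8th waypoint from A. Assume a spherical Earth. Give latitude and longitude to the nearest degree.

Convert each endpoint to a unit vector on the sphere (x = cos φ cos λ, y = cos φ sin λ, z = sin φ).
The central angle between the endpoints is δ = arccos(p₁·p₂) ≈ 0.411 rad (23.6°).
Interpolate at f = 8/9 with slerp weights a = sin((1−f)δ)/sin δ ≈ 0.114, b = sin(fδ)/sin δ ≈ 0.894.
p = a·p₁ + b·p₂ ≈ (-0.516, -0.121, 0.848); φ = arcsin(p_z) ≈ 57.98°, λ = atan2(p_y, p_x) ≈ -166.76°.

≈ (58°N, 167°W)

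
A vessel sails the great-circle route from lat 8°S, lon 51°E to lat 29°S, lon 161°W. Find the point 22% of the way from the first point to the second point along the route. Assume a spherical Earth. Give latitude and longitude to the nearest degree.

≈ lat 30°S, lon 71°E

Write both endpoints as unit vectors p₁, p₂ with components (cos φ cos λ, cos φ sin λ, sin φ).
The central angle between the endpoints is δ = arccos(p₁·p₂) ≈ 2.301 rad (131.8°).
Interpolate at f = 0.22 with slerp weights a = sin((1−f)δ)/sin δ ≈ 1.309, b = sin(fδ)/sin δ ≈ 0.651.
p = a·p₁ + b·p₂ ≈ (0.277, 0.822, -0.498); φ = arcsin(p_z) ≈ -29.85°, λ = atan2(p_y, p_x) ≈ 71.35°.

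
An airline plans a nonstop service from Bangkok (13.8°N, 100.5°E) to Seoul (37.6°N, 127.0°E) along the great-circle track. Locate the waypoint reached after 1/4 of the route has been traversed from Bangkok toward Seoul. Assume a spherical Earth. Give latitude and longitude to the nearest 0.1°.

Write both endpoints as unit vectors p₁, p₂ with components (cos φ cos λ, cos φ sin λ, sin φ).
The central angle between the endpoints is δ = arccos(p₁·p₂) ≈ 0.584 rad (33.5°).
Interpolate at f = 1/4 with slerp weights a = sin((1−f)δ)/sin δ ≈ 0.769, b = sin(fδ)/sin δ ≈ 0.264.
p = a·p₁ + b·p₂ ≈ (-0.262, 0.902, 0.344); φ = arcsin(p_z) ≈ 20.15°, λ = atan2(p_y, p_x) ≈ 106.20°.

≈ 20.2°N, 106.2°E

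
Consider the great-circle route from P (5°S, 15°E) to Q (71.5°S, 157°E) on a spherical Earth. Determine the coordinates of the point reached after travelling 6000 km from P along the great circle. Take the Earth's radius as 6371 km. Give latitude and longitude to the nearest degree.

From cos δ = sin φ₁ sin φ₂ + cos φ₁ cos φ₂ cos Δλ, the central angle is δ ≈ 1.738 rad (99.6°). The total great-circle distance is δ·R ≈ 1.738 × 6371 ≈ 11073 km, so the target fraction is f = 6000/11073 ≈ 0.542.
Interpolate at f ≈ 0.542 with slerp weights a = sin((1−f)δ)/sin δ ≈ 0.725, b = sin(fδ)/sin δ ≈ 0.820.
p = a·p₁ + b·p₂ ≈ (0.458, 0.289, -0.841); φ = arcsin(p_z) ≈ -57.23°, λ = atan2(p_y, p_x) ≈ 32.21°.

≈ (57°S, 32°E)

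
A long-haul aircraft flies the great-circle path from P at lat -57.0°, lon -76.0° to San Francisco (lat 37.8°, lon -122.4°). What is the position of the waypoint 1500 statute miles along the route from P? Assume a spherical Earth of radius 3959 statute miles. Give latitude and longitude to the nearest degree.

Convert each endpoint to a unit vector on the sphere (x = cos φ cos λ, y = cos φ sin λ, z = sin φ).
The central angle between the endpoints is δ = arccos(p₁·p₂) ≈ 1.790 rad (102.5°). The total great-circle distance is δ·R ≈ 1.790 × 3959 ≈ 7086 mi, so the target fraction is f = 1500/7086 ≈ 0.212.
Interpolate at f ≈ 0.212 with slerp weights a = sin((1−f)δ)/sin δ ≈ 1.011, b = sin(fδ)/sin δ ≈ 0.379.
p = a·p₁ + b·p₂ ≈ (-0.027, -0.787, -0.616); φ = arcsin(p_z) ≈ -38.02°, λ = atan2(p_y, p_x) ≈ -91.98°.

≈ lat -38°, lon -92°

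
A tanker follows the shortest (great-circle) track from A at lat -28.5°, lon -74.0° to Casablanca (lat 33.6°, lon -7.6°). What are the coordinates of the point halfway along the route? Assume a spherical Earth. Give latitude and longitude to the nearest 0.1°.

The haversine formula gives a central angle δ ≈ 1.542 rad (88.3°) between the endpoints.
Interpolate at f = 1/2 with slerp weights a = sin((1−f)δ)/sin δ ≈ 0.697, b = sin(fδ)/sin δ ≈ 0.697.
p = a·p₁ + b·p₂ ≈ (0.744, -0.666, 0.053); φ = arcsin(p_z) ≈ 3.05°, λ = atan2(p_y, p_x) ≈ -41.81°.

≈ lat 3.0°, lon -41.8°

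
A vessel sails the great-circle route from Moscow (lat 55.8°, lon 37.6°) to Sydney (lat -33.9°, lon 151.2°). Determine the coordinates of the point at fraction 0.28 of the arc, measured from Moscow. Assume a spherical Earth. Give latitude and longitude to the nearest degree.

Write both endpoints as unit vectors p₁, p₂ with components (cos φ cos λ, cos φ sin λ, sin φ).
The central angle between the endpoints is δ = arccos(p₁·p₂) ≈ 2.276 rad (130.4°).
Interpolate at f = 0.28 with slerp weights a = sin((1−f)δ)/sin δ ≈ 1.310, b = sin(fδ)/sin δ ≈ 0.781.
p = a·p₁ + b·p₂ ≈ (0.015, 0.762, 0.648); φ = arcsin(p_z) ≈ 40.37°, λ = atan2(p_y, p_x) ≈ 88.86°.

≈ lat 40°, lon 89°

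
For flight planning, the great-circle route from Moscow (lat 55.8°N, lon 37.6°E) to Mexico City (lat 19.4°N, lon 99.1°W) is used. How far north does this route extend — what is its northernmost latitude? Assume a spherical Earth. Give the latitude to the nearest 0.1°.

≈ 68.5°N

The great circle lies in the plane with unit normal n̂ = (p₁ × p₂)/|p₁ × p₂|.
Here n̂_z ≈ -0.366; the vertex latitude is φ_max = arccos|n̂_z| ≈ 68.5°.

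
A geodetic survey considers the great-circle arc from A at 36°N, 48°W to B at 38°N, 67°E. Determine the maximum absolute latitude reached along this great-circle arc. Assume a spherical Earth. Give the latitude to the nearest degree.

The great circle lies in the plane with unit normal n̂ = (p₁ × p₂)/|p₁ × p₂|.
Here n̂_z ≈ +0.580; the vertex latitude is φ_max = arccos|n̂_z| ≈ 54.5°.
Check via Clairaut: cos φ_max = |cos φ₁| · sin C = cos(36.0°)·sin(45.8°) ≈ 0.580, again giving ≈ 54.5°.

≈ 55°N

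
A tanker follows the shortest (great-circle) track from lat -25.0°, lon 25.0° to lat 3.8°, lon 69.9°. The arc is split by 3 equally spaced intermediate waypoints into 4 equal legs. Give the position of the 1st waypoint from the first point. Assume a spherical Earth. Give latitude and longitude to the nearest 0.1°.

Convert each endpoint to a unit vector on the sphere (x = cos φ cos λ, y = cos φ sin λ, z = sin φ).
The central angle between the endpoints is δ = arccos(p₁·p₂) ≈ 0.912 rad (52.2°).
Interpolate at f = 1/4 with slerp weights a = sin((1−f)δ)/sin δ ≈ 0.799, b = sin(fδ)/sin δ ≈ 0.286.
p = a·p₁ + b·p₂ ≈ (0.754, 0.574, -0.319); φ = arcsin(p_z) ≈ -18.59°, λ = atan2(p_y, p_x) ≈ 37.26°.

≈ lat -18.6°, lon 37.3°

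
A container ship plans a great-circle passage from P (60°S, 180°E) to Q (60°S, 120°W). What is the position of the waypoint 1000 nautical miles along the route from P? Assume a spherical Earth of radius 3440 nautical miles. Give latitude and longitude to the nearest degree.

From cos δ = sin φ₁ sin φ₂ + cos φ₁ cos φ₂ cos Δλ, the central angle is δ ≈ 0.505 rad (29.0°). The total great-circle distance is δ·R ≈ 0.505 × 3440 ≈ 1738 nmi, so the target fraction is f = 1000/1738 ≈ 0.575.
Interpolate at f ≈ 0.575 with slerp weights a = sin((1−f)δ)/sin δ ≈ 0.440, b = sin(fδ)/sin δ ≈ 0.592.
p = a·p₁ + b·p₂ ≈ (-0.368, -0.256, -0.894); φ = arcsin(p_z) ≈ -63.35°, λ = atan2(p_y, p_x) ≈ -145.14°.

≈ (63°S, 145°W)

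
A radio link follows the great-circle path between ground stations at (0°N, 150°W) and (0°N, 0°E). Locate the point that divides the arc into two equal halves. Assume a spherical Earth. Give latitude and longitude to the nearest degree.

From cos δ = sin φ₁ sin φ₂ + cos φ₁ cos φ₂ cos Δλ, the central angle is δ ≈ 2.618 rad (150.0°).
Interpolate at f = 1/2 with slerp weights a = sin((1−f)δ)/sin δ ≈ 1.932, b = sin(fδ)/sin δ ≈ 1.932.
p = a·p₁ + b·p₂ ≈ (0.259, -0.966, 0.000); φ = arcsin(p_z) ≈ 0.00°, λ = atan2(p_y, p_x) ≈ -75.00°.

≈ (0°N, 75°W)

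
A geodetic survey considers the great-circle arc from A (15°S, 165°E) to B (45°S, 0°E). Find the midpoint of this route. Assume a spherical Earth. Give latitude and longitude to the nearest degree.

≈ (71°S, 132°E)

Write both endpoints as unit vectors p₁, p₂ with components (cos φ cos λ, cos φ sin λ, sin φ).
The central angle between the endpoints is δ = arccos(p₁·p₂) ≈ 2.068 rad (118.5°).
Interpolate at f = 1/2 with slerp weights a = sin((1−f)δ)/sin δ ≈ 0.978, b = sin(fδ)/sin δ ≈ 0.978.
p = a·p₁ + b·p₂ ≈ (-0.221, 0.244, -0.944); φ = arcsin(p_z) ≈ -70.77°, λ = atan2(p_y, p_x) ≈ 132.10°.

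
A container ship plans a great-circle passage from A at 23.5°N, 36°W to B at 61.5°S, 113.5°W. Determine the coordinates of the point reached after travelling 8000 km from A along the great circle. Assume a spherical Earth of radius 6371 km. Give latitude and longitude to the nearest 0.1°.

Convert each endpoint to a unit vector on the sphere (x = cos φ cos λ, y = cos φ sin λ, z = sin φ).
The central angle between the endpoints is δ = arccos(p₁·p₂) ≈ 1.829 rad (104.8°). The total great-circle distance is δ·R ≈ 1.829 × 6371 ≈ 11655 km, so the target fraction is f = 8000/11655 ≈ 0.686.
Interpolate at f ≈ 0.686 with slerp weights a = sin((1−f)δ)/sin δ ≈ 0.561, b = sin(fδ)/sin δ ≈ 0.983.
p = a·p₁ + b·p₂ ≈ (0.229, -0.733, -0.640); φ = arcsin(p_z) ≈ -39.82°, λ = atan2(p_y, p_x) ≈ -72.62°.

≈ 39.8°S, 72.6°W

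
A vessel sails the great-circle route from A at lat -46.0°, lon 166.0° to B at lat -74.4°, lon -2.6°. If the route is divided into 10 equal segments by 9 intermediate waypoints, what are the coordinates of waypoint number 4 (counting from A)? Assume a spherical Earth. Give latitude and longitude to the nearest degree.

≈ lat -70°, lon 162°

Write both endpoints as unit vectors p₁, p₂ with components (cos φ cos λ, cos φ sin λ, sin φ).
The central angle between the endpoints is δ = arccos(p₁·p₂) ≈ 1.036 rad (59.4°).
Interpolate at f = 4/10 with slerp weights a = sin((1−f)δ)/sin δ ≈ 0.677, b = sin(fδ)/sin δ ≈ 0.468.
p = a·p₁ + b·p₂ ≈ (-0.330, 0.108, -0.938); φ = arcsin(p_z) ≈ -69.65°, λ = atan2(p_y, p_x) ≈ 161.90°.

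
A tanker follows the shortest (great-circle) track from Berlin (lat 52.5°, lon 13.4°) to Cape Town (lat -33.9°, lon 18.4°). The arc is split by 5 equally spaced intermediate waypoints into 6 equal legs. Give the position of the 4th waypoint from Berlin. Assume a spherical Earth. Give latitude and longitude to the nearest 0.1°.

Write both endpoints as unit vectors p₁, p₂ with components (cos φ cos λ, cos φ sin λ, sin φ).
The central angle between the endpoints is δ = arccos(p₁·p₂) ≈ 1.510 rad (86.5°).
Interpolate at f = 4/6 with slerp weights a = sin((1−f)δ)/sin δ ≈ 0.483, b = sin(fδ)/sin δ ≈ 0.847.
p = a·p₁ + b·p₂ ≈ (0.953, 0.290, -0.089); φ = arcsin(p_z) ≈ -5.10°, λ = atan2(p_y, p_x) ≈ 16.93°.

≈ lat -5.1°, lon 16.9°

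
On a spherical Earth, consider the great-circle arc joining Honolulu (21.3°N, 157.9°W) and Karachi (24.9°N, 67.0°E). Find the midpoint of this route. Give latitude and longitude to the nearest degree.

≈ (48°N, 136°E)

The haversine formula gives a central angle δ ≈ 2.033 rad (116.5°) between the endpoints.
Interpolate at f = 1/2 with slerp weights a = sin((1−f)δ)/sin δ ≈ 0.950, b = sin(fδ)/sin δ ≈ 0.950.
p = a·p₁ + b·p₂ ≈ (-0.483, 0.460, 0.745); φ = arcsin(p_z) ≈ 48.15°, λ = atan2(p_y, p_x) ≈ 136.41°.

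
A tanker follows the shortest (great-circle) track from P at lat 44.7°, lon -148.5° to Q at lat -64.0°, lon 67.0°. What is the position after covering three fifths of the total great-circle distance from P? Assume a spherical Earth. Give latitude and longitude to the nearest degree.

≈ lat -38°, lon 168°

Write both endpoints as unit vectors p₁, p₂ with components (cos φ cos λ, cos φ sin λ, sin φ).
The central angle between the endpoints is δ = arccos(p₁·p₂) ≈ 2.659 rad (152.4°).
Interpolate at f = 3/5 with slerp weights a = sin((1−f)δ)/sin δ ≈ 1.884, b = sin(fδ)/sin δ ≈ 2.155.
p = a·p₁ + b·p₂ ≈ (-0.773, 0.170, -0.611); φ = arcsin(p_z) ≈ -37.69°, λ = atan2(p_y, p_x) ≈ 167.61°.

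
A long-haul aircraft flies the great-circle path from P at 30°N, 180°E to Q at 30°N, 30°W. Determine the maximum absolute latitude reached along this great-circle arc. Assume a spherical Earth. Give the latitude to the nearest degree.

The great circle lies in the plane with unit normal n̂ = (p₁ × p₂)/|p₁ × p₂|.
Here n̂_z ≈ +0.409; the vertex latitude is φ_max = arccos|n̂_z| ≈ 65.9°.
Check via Clairaut: cos φ_max = |cos φ₁| · sin C = cos(30.0°)·sin(28.2°) ≈ 0.409, again giving ≈ 65.9°.

≈ 66°N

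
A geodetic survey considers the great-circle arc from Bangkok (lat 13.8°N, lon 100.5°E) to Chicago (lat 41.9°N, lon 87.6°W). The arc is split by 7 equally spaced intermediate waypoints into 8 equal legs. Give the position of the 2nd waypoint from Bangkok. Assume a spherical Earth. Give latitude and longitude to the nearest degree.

Write both endpoints as unit vectors p₁, p₂ with components (cos φ cos λ, cos φ sin λ, sin φ).
The central angle between the endpoints is δ = arccos(p₁·p₂) ≈ 2.161 rad (123.8°).
Interpolate at f = 2/8 with slerp weights a = sin((1−f)δ)/sin δ ≈ 1.202, b = sin(fδ)/sin δ ≈ 0.619.
p = a·p₁ + b·p₂ ≈ (-0.193, 0.687, 0.700); φ = arcsin(p_z) ≈ 44.43°, λ = atan2(p_y, p_x) ≈ 105.71°.

≈ lat 44°N, lon 106°E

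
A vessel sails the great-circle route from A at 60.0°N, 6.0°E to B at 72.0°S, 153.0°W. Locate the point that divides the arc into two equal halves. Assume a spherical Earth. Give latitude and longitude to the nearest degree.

≈ 20°S, 22°W

Write both endpoints as unit vectors p₁, p₂ with components (cos φ cos λ, cos φ sin λ, sin φ).
The central angle between the endpoints is δ = arccos(p₁·p₂) ≈ 2.887 rad (165.4°).
Interpolate at f = 1/2 with slerp weights a = sin((1−f)δ)/sin δ ≈ 3.946, b = sin(fδ)/sin δ ≈ 3.946.
p = a·p₁ + b·p₂ ≈ (0.876, -0.347, -0.336); φ = arcsin(p_z) ≈ -19.60°, λ = atan2(p_y, p_x) ≈ -21.64°.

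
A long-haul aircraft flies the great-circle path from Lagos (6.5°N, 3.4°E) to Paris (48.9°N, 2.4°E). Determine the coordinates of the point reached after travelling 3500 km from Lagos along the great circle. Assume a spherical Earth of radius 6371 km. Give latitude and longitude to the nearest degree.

Convert each endpoint to a unit vector on the sphere (x = cos φ cos λ, y = cos φ sin λ, z = sin φ).
The central angle between the endpoints is δ = arccos(p₁·p₂) ≈ 0.740 rad (42.4°). The total great-circle distance is δ·R ≈ 0.740 × 6371 ≈ 4716 km, so the target fraction is f = 3500/4716 ≈ 0.742.
Interpolate at f ≈ 0.742 with slerp weights a = sin((1−f)δ)/sin δ ≈ 0.281, b = sin(fδ)/sin δ ≈ 0.774.
p = a·p₁ + b·p₂ ≈ (0.787, 0.038, 0.615); φ = arcsin(p_z) ≈ 37.97°, λ = atan2(p_y, p_x) ≈ 2.75°.

≈ 38°N, 3°E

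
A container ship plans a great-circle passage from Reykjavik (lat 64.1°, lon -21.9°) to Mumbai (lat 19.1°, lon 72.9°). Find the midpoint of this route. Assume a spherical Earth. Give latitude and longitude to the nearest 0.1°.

≈ lat 50.6°, lon 47.3°

The haversine formula gives a central angle δ ≈ 1.308 rad (74.9°) between the endpoints.
Interpolate at f = 1/2 with slerp weights a = sin((1−f)δ)/sin δ ≈ 0.630, b = sin(fδ)/sin δ ≈ 0.630.
p = a·p₁ + b·p₂ ≈ (0.430, 0.466, 0.773); φ = arcsin(p_z) ≈ 50.61°, λ = atan2(p_y, p_x) ≈ 47.30°.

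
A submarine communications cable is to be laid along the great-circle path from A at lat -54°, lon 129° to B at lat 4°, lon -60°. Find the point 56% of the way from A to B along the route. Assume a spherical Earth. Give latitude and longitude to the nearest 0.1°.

From cos δ = sin φ₁ sin φ₂ + cos φ₁ cos φ₂ cos Δλ, the central angle is δ ≈ 2.260 rad (129.5°).
Interpolate at f = 0.56 with slerp weights a = sin((1−f)δ)/sin δ ≈ 1.086, b = sin(fδ)/sin δ ≈ 1.235.
p = a·p₁ + b·p₂ ≈ (0.214, -0.571, -0.792); φ = arcsin(p_z) ≈ -52.40°, λ = atan2(p_y, p_x) ≈ -69.42°.

≈ lat -52.4°, lon -69.4°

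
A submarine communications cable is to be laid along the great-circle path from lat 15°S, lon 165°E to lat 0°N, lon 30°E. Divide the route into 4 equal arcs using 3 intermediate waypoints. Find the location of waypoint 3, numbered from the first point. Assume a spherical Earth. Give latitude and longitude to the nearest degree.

From cos δ = sin φ₁ sin φ₂ + cos φ₁ cos φ₂ cos Δλ, the central angle is δ ≈ 2.323 rad (133.1°).
Interpolate at f = 3/4 with slerp weights a = sin((1−f)δ)/sin δ ≈ 0.751, b = sin(fδ)/sin δ ≈ 1.349.
p = a·p₁ + b·p₂ ≈ (0.468, 0.862, -0.194); φ = arcsin(p_z) ≈ -11.21°, λ = atan2(p_y, p_x) ≈ 61.53°.

≈ lat 11°S, lon 62°E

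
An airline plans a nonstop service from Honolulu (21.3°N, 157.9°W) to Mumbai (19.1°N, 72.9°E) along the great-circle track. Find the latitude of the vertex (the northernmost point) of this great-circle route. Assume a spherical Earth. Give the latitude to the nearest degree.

≈ 41°N

The great circle lies in the plane with unit normal n̂ = (p₁ × p₂)/|p₁ × p₂|.
Here n̂_z ≈ -0.759; the vertex latitude is φ_max = arccos|n̂_z| ≈ 40.6°.
Check via Clairaut: cos φ_max = |cos φ₁| · sin C = cos(21.3°)·sin(54.5°) ≈ 0.759, again giving ≈ 40.6°.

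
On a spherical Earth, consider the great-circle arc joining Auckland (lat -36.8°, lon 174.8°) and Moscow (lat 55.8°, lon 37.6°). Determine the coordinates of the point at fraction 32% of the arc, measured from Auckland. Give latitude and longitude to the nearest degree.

Write both endpoints as unit vectors p₁, p₂ with components (cos φ cos λ, cos φ sin λ, sin φ).
The central angle between the endpoints is δ = arccos(p₁·p₂) ≈ 2.542 rad (145.7°).
Interpolate at f = 0.32 with slerp weights a = sin((1−f)δ)/sin δ ≈ 1.751, b = sin(fδ)/sin δ ≈ 1.288.
p = a·p₁ + b·p₂ ≈ (-0.822, 0.569, 0.017); φ = arcsin(p_z) ≈ 0.96°, λ = atan2(p_y, p_x) ≈ 145.33°.

≈ lat 1°, lon 145°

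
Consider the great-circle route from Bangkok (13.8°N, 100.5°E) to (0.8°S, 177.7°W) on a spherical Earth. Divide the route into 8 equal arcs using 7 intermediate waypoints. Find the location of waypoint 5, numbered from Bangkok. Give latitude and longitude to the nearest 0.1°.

Write both endpoints as unit vectors p₁, p₂ with components (cos φ cos λ, cos φ sin λ, sin φ).
The central angle between the endpoints is δ = arccos(p₁·p₂) ≈ 1.435 rad (82.2°).
Interpolate at f = 5/8 with slerp weights a = sin((1−f)δ)/sin δ ≈ 0.517, b = sin(fδ)/sin δ ≈ 0.789.
p = a·p₁ + b·p₂ ≈ (-0.880, 0.462, 0.112); φ = arcsin(p_z) ≈ 6.45°, λ = atan2(p_y, p_x) ≈ 152.27°.

≈ (6.5°N, 152.3°E)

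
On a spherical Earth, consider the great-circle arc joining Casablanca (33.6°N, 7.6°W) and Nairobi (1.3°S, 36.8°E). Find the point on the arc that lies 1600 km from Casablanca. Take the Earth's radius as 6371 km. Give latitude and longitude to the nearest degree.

≈ 26°N, 6°E

The haversine formula gives a central angle δ ≈ 0.949 rad (54.4°) between the endpoints. The total great-circle distance is δ·R ≈ 0.949 × 6371 ≈ 6047 km, so the target fraction is f = 1600/6047 ≈ 0.265.
Interpolate at f ≈ 0.265 with slerp weights a = sin((1−f)δ)/sin δ ≈ 0.791, b = sin(fδ)/sin δ ≈ 0.306.
p = a·p₁ + b·p₂ ≈ (0.897, 0.096, 0.431); φ = arcsin(p_z) ≈ 25.50°, λ = atan2(p_y, p_x) ≈ 6.10°.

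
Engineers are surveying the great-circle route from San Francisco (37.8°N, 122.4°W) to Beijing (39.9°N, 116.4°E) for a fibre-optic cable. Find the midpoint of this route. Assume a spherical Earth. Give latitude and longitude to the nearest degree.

Write both endpoints as unit vectors p₁, p₂ with components (cos φ cos λ, cos φ sin λ, sin φ).
The central angle between the endpoints is δ = arccos(p₁·p₂) ≈ 1.492 rad (85.5°).
Interpolate at f = 1/2 with slerp weights a = sin((1−f)δ)/sin δ ≈ 0.681, b = sin(fδ)/sin δ ≈ 0.681.
p = a·p₁ + b·p₂ ≈ (-0.520, 0.014, 0.854); φ = arcsin(p_z) ≈ 58.63°, λ = atan2(p_y, p_x) ≈ 178.50°.

≈ 59°N, 179°E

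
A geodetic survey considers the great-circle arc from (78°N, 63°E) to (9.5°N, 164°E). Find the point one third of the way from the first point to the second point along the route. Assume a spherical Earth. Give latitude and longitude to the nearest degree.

≈ (63°N, 142°E)

Convert each endpoint to a unit vector on the sphere (x = cos φ cos λ, y = cos φ sin λ, z = sin φ).
The central angle between the endpoints is δ = arccos(p₁·p₂) ≈ 1.448 rad (83.0°).
Interpolate at f = 1/3 with slerp weights a = sin((1−f)δ)/sin δ ≈ 0.829, b = sin(fδ)/sin δ ≈ 0.468.
p = a·p₁ + b·p₂ ≈ (-0.365, 0.281, 0.888); φ = arcsin(p_z) ≈ 62.58°, λ = atan2(p_y, p_x) ≈ 142.46°.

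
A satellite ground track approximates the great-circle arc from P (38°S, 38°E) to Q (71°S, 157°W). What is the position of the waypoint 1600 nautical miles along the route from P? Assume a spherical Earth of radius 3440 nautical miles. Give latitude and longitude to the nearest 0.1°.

≈ (64.5°S, 43.3°E)

Write both endpoints as unit vectors p₁, p₂ with components (cos φ cos λ, cos φ sin λ, sin φ).
The central angle between the endpoints is δ = arccos(p₁·p₂) ≈ 1.230 rad (70.5°). The total great-circle distance is δ·R ≈ 1.230 × 3440 ≈ 4231 nmi, so the target fraction is f = 1600/4231 ≈ 0.378.
Interpolate at f ≈ 0.378 with slerp weights a = sin((1−f)δ)/sin δ ≈ 0.735, b = sin(fδ)/sin δ ≈ 0.476.
p = a·p₁ + b·p₂ ≈ (0.314, 0.296, -0.902); φ = arcsin(p_z) ≈ -64.46°, λ = atan2(p_y, p_x) ≈ 43.34°.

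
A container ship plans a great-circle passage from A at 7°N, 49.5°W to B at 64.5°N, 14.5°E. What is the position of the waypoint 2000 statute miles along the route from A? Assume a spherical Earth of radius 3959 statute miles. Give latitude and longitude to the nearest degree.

≈ 33°N, 36°W

Convert each endpoint to a unit vector on the sphere (x = cos φ cos λ, y = cos φ sin λ, z = sin φ).
The central angle between the endpoints is δ = arccos(p₁·p₂) ≈ 1.269 rad (72.7°). The total great-circle distance is δ·R ≈ 1.269 × 3959 ≈ 5024 mi, so the target fraction is f = 2000/5024 ≈ 0.398.
Interpolate at f ≈ 0.398 with slerp weights a = sin((1−f)δ)/sin δ ≈ 0.724, b = sin(fδ)/sin δ ≈ 0.507.
p = a·p₁ + b·p₂ ≈ (0.678, -0.492, 0.546); φ = arcsin(p_z) ≈ 33.08°, λ = atan2(p_y, p_x) ≈ -35.96°.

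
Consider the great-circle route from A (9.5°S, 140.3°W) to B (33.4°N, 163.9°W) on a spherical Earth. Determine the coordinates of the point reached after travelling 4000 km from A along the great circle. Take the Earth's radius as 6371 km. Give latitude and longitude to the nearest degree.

Convert each endpoint to a unit vector on the sphere (x = cos φ cos λ, y = cos φ sin λ, z = sin φ).
The central angle between the endpoints is δ = arccos(p₁·p₂) ≈ 0.845 rad (48.4°). The total great-circle distance is δ·R ≈ 0.845 × 6371 ≈ 5384 km, so the target fraction is f = 4000/5384 ≈ 0.743.
Interpolate at f ≈ 0.743 with slerp weights a = sin((1−f)δ)/sin δ ≈ 0.288, b = sin(fδ)/sin δ ≈ 0.785.
p = a·p₁ + b·p₂ ≈ (-0.849, -0.363, 0.385); φ = arcsin(p_z) ≈ 22.63°, λ = atan2(p_y, p_x) ≈ -156.82°.

≈ (23°N, 157°W)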